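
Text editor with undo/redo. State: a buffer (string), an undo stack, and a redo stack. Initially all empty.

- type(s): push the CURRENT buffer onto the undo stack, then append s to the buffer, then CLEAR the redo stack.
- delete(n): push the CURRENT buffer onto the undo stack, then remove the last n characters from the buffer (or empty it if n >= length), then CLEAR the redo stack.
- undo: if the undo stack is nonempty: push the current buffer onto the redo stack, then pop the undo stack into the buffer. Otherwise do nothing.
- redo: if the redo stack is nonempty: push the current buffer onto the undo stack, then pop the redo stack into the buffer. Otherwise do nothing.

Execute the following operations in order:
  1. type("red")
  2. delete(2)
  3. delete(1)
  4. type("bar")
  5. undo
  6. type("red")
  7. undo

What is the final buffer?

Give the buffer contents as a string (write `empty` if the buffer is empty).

Answer: empty

Derivation:
After op 1 (type): buf='red' undo_depth=1 redo_depth=0
After op 2 (delete): buf='r' undo_depth=2 redo_depth=0
After op 3 (delete): buf='(empty)' undo_depth=3 redo_depth=0
After op 4 (type): buf='bar' undo_depth=4 redo_depth=0
After op 5 (undo): buf='(empty)' undo_depth=3 redo_depth=1
After op 6 (type): buf='red' undo_depth=4 redo_depth=0
After op 7 (undo): buf='(empty)' undo_depth=3 redo_depth=1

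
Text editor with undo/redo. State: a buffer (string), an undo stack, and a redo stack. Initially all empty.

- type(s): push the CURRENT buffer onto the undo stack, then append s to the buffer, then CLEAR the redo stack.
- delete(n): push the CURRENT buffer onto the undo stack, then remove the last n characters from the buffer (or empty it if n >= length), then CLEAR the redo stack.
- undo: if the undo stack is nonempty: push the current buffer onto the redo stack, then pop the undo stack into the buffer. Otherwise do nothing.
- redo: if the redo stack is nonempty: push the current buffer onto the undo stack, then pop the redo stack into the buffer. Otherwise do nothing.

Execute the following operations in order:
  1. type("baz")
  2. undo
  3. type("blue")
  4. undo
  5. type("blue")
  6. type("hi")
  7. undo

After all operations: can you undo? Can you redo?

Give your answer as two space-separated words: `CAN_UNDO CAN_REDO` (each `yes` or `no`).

Answer: yes yes

Derivation:
After op 1 (type): buf='baz' undo_depth=1 redo_depth=0
After op 2 (undo): buf='(empty)' undo_depth=0 redo_depth=1
After op 3 (type): buf='blue' undo_depth=1 redo_depth=0
After op 4 (undo): buf='(empty)' undo_depth=0 redo_depth=1
After op 5 (type): buf='blue' undo_depth=1 redo_depth=0
After op 6 (type): buf='bluehi' undo_depth=2 redo_depth=0
After op 7 (undo): buf='blue' undo_depth=1 redo_depth=1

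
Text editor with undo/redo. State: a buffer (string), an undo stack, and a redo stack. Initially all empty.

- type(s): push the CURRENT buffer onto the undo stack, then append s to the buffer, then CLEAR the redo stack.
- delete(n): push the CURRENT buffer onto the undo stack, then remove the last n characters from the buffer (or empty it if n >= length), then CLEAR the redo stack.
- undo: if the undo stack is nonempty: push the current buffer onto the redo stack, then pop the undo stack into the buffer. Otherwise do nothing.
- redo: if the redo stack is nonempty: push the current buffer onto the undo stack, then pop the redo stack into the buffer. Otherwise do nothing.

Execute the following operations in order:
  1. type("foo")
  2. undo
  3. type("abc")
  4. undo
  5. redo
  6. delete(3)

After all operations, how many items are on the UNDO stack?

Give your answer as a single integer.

Answer: 2

Derivation:
After op 1 (type): buf='foo' undo_depth=1 redo_depth=0
After op 2 (undo): buf='(empty)' undo_depth=0 redo_depth=1
After op 3 (type): buf='abc' undo_depth=1 redo_depth=0
After op 4 (undo): buf='(empty)' undo_depth=0 redo_depth=1
After op 5 (redo): buf='abc' undo_depth=1 redo_depth=0
After op 6 (delete): buf='(empty)' undo_depth=2 redo_depth=0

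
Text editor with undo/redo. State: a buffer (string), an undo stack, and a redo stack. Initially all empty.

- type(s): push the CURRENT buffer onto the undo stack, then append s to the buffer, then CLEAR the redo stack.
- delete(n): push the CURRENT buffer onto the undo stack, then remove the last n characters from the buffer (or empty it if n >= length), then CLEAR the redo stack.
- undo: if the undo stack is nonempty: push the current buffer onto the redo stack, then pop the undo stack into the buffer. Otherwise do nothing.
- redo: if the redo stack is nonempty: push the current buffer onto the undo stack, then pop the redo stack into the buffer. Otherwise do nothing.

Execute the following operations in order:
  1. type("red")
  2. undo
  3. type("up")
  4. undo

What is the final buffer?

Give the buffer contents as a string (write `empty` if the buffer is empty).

Answer: empty

Derivation:
After op 1 (type): buf='red' undo_depth=1 redo_depth=0
After op 2 (undo): buf='(empty)' undo_depth=0 redo_depth=1
After op 3 (type): buf='up' undo_depth=1 redo_depth=0
After op 4 (undo): buf='(empty)' undo_depth=0 redo_depth=1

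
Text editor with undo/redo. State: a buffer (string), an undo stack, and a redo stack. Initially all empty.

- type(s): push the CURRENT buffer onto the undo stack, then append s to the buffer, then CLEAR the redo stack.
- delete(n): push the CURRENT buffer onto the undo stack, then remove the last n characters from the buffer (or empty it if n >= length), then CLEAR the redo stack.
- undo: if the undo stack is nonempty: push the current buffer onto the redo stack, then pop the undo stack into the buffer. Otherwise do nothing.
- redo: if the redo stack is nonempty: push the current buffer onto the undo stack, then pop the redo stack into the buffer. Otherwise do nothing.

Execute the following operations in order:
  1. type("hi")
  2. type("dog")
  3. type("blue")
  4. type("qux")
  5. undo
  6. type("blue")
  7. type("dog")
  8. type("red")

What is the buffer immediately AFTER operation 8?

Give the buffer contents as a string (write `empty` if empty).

Answer: hidogbluebluedogred

Derivation:
After op 1 (type): buf='hi' undo_depth=1 redo_depth=0
After op 2 (type): buf='hidog' undo_depth=2 redo_depth=0
After op 3 (type): buf='hidogblue' undo_depth=3 redo_depth=0
After op 4 (type): buf='hidogbluequx' undo_depth=4 redo_depth=0
After op 5 (undo): buf='hidogblue' undo_depth=3 redo_depth=1
After op 6 (type): buf='hidogblueblue' undo_depth=4 redo_depth=0
After op 7 (type): buf='hidogbluebluedog' undo_depth=5 redo_depth=0
After op 8 (type): buf='hidogbluebluedogred' undo_depth=6 redo_depth=0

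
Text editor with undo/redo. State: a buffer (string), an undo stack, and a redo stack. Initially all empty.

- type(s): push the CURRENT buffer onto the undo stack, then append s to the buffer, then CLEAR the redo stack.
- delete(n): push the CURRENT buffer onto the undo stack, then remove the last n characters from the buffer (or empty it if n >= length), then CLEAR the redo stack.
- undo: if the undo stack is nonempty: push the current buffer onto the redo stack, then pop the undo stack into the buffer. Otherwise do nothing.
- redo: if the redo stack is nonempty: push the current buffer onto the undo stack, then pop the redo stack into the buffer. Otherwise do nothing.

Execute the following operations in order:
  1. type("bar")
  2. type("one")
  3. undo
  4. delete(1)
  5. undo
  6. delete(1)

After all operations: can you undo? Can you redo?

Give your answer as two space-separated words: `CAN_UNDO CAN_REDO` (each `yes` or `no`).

Answer: yes no

Derivation:
After op 1 (type): buf='bar' undo_depth=1 redo_depth=0
After op 2 (type): buf='barone' undo_depth=2 redo_depth=0
After op 3 (undo): buf='bar' undo_depth=1 redo_depth=1
After op 4 (delete): buf='ba' undo_depth=2 redo_depth=0
After op 5 (undo): buf='bar' undo_depth=1 redo_depth=1
After op 6 (delete): buf='ba' undo_depth=2 redo_depth=0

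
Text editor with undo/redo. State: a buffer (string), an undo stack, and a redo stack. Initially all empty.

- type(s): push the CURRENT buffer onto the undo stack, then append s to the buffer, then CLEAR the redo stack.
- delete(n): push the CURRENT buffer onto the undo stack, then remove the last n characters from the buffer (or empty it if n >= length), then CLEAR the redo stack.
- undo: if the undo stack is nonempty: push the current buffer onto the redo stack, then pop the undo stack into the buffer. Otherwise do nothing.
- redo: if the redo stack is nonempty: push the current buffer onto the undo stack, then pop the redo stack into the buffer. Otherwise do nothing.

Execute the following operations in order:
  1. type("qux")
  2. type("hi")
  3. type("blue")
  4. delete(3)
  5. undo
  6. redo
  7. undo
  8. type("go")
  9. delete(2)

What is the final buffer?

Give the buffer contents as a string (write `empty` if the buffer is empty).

After op 1 (type): buf='qux' undo_depth=1 redo_depth=0
After op 2 (type): buf='quxhi' undo_depth=2 redo_depth=0
After op 3 (type): buf='quxhiblue' undo_depth=3 redo_depth=0
After op 4 (delete): buf='quxhib' undo_depth=4 redo_depth=0
After op 5 (undo): buf='quxhiblue' undo_depth=3 redo_depth=1
After op 6 (redo): buf='quxhib' undo_depth=4 redo_depth=0
After op 7 (undo): buf='quxhiblue' undo_depth=3 redo_depth=1
After op 8 (type): buf='quxhibluego' undo_depth=4 redo_depth=0
After op 9 (delete): buf='quxhiblue' undo_depth=5 redo_depth=0

Answer: quxhiblue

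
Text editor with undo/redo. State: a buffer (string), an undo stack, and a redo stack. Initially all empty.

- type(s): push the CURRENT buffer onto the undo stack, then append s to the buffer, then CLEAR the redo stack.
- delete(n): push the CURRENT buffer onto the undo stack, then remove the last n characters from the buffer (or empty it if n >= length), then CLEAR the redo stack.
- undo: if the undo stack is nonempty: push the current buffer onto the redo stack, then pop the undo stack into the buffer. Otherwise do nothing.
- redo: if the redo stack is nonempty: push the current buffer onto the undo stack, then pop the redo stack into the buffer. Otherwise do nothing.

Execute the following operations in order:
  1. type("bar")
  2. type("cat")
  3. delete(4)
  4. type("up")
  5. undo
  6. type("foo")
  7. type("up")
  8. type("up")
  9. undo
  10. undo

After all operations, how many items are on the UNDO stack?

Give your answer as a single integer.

Answer: 4

Derivation:
After op 1 (type): buf='bar' undo_depth=1 redo_depth=0
After op 2 (type): buf='barcat' undo_depth=2 redo_depth=0
After op 3 (delete): buf='ba' undo_depth=3 redo_depth=0
After op 4 (type): buf='baup' undo_depth=4 redo_depth=0
After op 5 (undo): buf='ba' undo_depth=3 redo_depth=1
After op 6 (type): buf='bafoo' undo_depth=4 redo_depth=0
After op 7 (type): buf='bafooup' undo_depth=5 redo_depth=0
After op 8 (type): buf='bafooupup' undo_depth=6 redo_depth=0
After op 9 (undo): buf='bafooup' undo_depth=5 redo_depth=1
After op 10 (undo): buf='bafoo' undo_depth=4 redo_depth=2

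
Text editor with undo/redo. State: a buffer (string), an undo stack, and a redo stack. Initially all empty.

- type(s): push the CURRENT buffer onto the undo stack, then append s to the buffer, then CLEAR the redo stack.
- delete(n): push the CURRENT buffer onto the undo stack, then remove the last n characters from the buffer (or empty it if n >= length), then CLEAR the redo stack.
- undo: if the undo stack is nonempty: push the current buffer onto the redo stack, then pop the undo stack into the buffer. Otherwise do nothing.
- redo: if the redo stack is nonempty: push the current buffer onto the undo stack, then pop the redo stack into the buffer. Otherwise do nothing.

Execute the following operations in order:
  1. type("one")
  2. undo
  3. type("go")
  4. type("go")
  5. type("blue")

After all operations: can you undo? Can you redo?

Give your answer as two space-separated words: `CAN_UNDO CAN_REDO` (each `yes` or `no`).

Answer: yes no

Derivation:
After op 1 (type): buf='one' undo_depth=1 redo_depth=0
After op 2 (undo): buf='(empty)' undo_depth=0 redo_depth=1
After op 3 (type): buf='go' undo_depth=1 redo_depth=0
After op 4 (type): buf='gogo' undo_depth=2 redo_depth=0
After op 5 (type): buf='gogoblue' undo_depth=3 redo_depth=0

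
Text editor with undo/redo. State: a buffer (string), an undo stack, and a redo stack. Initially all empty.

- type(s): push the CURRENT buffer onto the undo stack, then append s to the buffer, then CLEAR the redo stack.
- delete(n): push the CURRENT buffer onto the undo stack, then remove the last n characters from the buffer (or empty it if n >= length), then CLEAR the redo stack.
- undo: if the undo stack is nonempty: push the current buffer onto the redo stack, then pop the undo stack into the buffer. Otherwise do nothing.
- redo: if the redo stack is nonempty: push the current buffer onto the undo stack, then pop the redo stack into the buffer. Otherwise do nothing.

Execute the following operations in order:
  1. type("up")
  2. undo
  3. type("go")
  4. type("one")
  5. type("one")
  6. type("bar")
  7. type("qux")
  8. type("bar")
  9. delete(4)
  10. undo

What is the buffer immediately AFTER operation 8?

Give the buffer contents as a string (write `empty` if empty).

After op 1 (type): buf='up' undo_depth=1 redo_depth=0
After op 2 (undo): buf='(empty)' undo_depth=0 redo_depth=1
After op 3 (type): buf='go' undo_depth=1 redo_depth=0
After op 4 (type): buf='goone' undo_depth=2 redo_depth=0
After op 5 (type): buf='gooneone' undo_depth=3 redo_depth=0
After op 6 (type): buf='gooneonebar' undo_depth=4 redo_depth=0
After op 7 (type): buf='gooneonebarqux' undo_depth=5 redo_depth=0
After op 8 (type): buf='gooneonebarquxbar' undo_depth=6 redo_depth=0

Answer: gooneonebarquxbar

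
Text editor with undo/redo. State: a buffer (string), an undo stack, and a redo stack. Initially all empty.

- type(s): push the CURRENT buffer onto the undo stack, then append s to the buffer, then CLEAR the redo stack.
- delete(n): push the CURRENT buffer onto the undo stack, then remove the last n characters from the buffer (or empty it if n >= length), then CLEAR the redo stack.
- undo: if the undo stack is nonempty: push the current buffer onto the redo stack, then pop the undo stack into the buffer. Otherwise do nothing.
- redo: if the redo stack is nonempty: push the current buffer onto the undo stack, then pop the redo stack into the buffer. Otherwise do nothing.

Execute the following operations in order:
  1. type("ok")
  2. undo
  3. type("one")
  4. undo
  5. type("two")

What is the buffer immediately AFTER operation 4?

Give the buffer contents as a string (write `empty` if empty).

After op 1 (type): buf='ok' undo_depth=1 redo_depth=0
After op 2 (undo): buf='(empty)' undo_depth=0 redo_depth=1
After op 3 (type): buf='one' undo_depth=1 redo_depth=0
After op 4 (undo): buf='(empty)' undo_depth=0 redo_depth=1

Answer: empty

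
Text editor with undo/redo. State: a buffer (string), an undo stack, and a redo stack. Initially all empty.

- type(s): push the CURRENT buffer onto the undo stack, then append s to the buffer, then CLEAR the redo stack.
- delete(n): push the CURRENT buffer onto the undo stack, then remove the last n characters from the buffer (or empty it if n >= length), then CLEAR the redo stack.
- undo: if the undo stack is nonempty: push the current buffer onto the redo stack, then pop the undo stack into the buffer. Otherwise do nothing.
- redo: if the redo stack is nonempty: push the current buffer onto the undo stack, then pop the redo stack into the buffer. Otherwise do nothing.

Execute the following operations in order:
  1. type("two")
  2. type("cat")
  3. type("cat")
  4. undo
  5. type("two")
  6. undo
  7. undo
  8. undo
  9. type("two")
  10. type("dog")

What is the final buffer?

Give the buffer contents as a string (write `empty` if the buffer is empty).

Answer: twodog

Derivation:
After op 1 (type): buf='two' undo_depth=1 redo_depth=0
After op 2 (type): buf='twocat' undo_depth=2 redo_depth=0
After op 3 (type): buf='twocatcat' undo_depth=3 redo_depth=0
After op 4 (undo): buf='twocat' undo_depth=2 redo_depth=1
After op 5 (type): buf='twocattwo' undo_depth=3 redo_depth=0
After op 6 (undo): buf='twocat' undo_depth=2 redo_depth=1
After op 7 (undo): buf='two' undo_depth=1 redo_depth=2
After op 8 (undo): buf='(empty)' undo_depth=0 redo_depth=3
After op 9 (type): buf='two' undo_depth=1 redo_depth=0
After op 10 (type): buf='twodog' undo_depth=2 redo_depth=0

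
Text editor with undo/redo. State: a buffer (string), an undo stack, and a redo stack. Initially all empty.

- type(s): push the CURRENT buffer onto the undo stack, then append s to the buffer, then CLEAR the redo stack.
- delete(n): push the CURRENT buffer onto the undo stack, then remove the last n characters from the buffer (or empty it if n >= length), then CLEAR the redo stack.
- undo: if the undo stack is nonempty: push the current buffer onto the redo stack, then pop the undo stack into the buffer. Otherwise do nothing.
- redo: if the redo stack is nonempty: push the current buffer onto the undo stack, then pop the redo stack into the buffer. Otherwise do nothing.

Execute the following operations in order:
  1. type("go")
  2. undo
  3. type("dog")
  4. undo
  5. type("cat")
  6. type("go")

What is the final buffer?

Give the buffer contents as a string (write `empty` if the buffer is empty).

After op 1 (type): buf='go' undo_depth=1 redo_depth=0
After op 2 (undo): buf='(empty)' undo_depth=0 redo_depth=1
After op 3 (type): buf='dog' undo_depth=1 redo_depth=0
After op 4 (undo): buf='(empty)' undo_depth=0 redo_depth=1
After op 5 (type): buf='cat' undo_depth=1 redo_depth=0
After op 6 (type): buf='catgo' undo_depth=2 redo_depth=0

Answer: catgo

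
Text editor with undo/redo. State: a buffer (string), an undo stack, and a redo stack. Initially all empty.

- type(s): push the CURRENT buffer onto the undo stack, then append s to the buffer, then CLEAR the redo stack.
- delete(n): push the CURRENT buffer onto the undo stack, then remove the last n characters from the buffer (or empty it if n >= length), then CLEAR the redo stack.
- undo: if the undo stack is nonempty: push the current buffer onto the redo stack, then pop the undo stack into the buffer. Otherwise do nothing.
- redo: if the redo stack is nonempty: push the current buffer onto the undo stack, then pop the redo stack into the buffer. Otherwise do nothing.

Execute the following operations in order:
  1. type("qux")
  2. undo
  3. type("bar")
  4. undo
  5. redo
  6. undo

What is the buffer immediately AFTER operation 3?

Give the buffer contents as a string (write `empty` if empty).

After op 1 (type): buf='qux' undo_depth=1 redo_depth=0
After op 2 (undo): buf='(empty)' undo_depth=0 redo_depth=1
After op 3 (type): buf='bar' undo_depth=1 redo_depth=0

Answer: bar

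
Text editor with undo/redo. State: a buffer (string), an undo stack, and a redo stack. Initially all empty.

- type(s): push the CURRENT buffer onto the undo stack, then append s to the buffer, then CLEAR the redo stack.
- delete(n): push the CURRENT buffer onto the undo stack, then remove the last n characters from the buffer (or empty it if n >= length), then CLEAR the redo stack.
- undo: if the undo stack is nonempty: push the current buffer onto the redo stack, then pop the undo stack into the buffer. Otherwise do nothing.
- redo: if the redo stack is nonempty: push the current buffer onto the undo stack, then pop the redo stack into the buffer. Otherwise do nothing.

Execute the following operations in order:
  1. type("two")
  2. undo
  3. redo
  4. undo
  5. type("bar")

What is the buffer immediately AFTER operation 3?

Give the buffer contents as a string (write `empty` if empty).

After op 1 (type): buf='two' undo_depth=1 redo_depth=0
After op 2 (undo): buf='(empty)' undo_depth=0 redo_depth=1
After op 3 (redo): buf='two' undo_depth=1 redo_depth=0

Answer: two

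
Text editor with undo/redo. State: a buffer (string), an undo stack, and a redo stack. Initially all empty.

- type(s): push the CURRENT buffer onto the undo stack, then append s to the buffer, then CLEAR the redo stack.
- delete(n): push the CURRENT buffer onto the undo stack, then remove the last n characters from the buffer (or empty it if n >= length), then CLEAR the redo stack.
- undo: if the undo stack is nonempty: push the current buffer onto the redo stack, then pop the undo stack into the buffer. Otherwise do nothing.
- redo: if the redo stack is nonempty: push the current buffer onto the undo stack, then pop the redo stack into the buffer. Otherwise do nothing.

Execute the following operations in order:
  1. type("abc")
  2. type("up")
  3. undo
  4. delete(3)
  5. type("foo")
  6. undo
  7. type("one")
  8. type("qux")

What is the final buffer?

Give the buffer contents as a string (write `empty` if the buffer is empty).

Answer: onequx

Derivation:
After op 1 (type): buf='abc' undo_depth=1 redo_depth=0
After op 2 (type): buf='abcup' undo_depth=2 redo_depth=0
After op 3 (undo): buf='abc' undo_depth=1 redo_depth=1
After op 4 (delete): buf='(empty)' undo_depth=2 redo_depth=0
After op 5 (type): buf='foo' undo_depth=3 redo_depth=0
After op 6 (undo): buf='(empty)' undo_depth=2 redo_depth=1
After op 7 (type): buf='one' undo_depth=3 redo_depth=0
After op 8 (type): buf='onequx' undo_depth=4 redo_depth=0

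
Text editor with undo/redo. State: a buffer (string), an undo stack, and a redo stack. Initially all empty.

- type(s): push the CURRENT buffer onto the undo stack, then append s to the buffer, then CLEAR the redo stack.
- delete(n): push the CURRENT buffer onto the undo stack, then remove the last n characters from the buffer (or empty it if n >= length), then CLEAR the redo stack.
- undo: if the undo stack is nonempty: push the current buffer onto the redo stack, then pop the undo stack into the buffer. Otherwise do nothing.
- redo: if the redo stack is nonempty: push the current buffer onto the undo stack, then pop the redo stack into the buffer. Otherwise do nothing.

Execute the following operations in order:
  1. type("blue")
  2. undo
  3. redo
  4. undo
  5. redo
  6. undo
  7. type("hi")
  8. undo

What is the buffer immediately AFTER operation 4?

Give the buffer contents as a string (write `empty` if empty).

After op 1 (type): buf='blue' undo_depth=1 redo_depth=0
After op 2 (undo): buf='(empty)' undo_depth=0 redo_depth=1
After op 3 (redo): buf='blue' undo_depth=1 redo_depth=0
After op 4 (undo): buf='(empty)' undo_depth=0 redo_depth=1

Answer: empty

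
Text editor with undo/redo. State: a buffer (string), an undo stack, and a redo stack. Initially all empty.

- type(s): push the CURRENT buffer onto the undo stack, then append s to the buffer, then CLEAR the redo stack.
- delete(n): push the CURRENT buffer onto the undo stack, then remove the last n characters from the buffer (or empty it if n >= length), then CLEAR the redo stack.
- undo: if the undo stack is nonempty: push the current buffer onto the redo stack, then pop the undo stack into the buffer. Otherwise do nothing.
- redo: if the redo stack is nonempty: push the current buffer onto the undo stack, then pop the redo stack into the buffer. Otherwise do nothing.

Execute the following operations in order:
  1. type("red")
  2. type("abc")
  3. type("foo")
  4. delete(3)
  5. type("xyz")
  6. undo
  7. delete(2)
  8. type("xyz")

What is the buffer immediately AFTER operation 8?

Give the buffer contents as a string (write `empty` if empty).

Answer: redaxyz

Derivation:
After op 1 (type): buf='red' undo_depth=1 redo_depth=0
After op 2 (type): buf='redabc' undo_depth=2 redo_depth=0
After op 3 (type): buf='redabcfoo' undo_depth=3 redo_depth=0
After op 4 (delete): buf='redabc' undo_depth=4 redo_depth=0
After op 5 (type): buf='redabcxyz' undo_depth=5 redo_depth=0
After op 6 (undo): buf='redabc' undo_depth=4 redo_depth=1
After op 7 (delete): buf='reda' undo_depth=5 redo_depth=0
After op 8 (type): buf='redaxyz' undo_depth=6 redo_depth=0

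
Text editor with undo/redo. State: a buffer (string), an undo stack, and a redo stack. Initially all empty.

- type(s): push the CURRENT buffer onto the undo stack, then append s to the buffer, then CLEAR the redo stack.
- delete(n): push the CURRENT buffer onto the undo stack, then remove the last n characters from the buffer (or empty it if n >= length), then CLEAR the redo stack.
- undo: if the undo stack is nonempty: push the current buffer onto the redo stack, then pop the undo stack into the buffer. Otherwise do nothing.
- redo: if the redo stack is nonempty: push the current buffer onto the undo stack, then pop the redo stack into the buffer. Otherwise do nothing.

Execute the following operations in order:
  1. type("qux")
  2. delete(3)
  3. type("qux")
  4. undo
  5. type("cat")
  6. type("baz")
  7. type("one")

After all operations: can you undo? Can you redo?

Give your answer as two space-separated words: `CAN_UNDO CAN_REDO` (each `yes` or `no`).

After op 1 (type): buf='qux' undo_depth=1 redo_depth=0
After op 2 (delete): buf='(empty)' undo_depth=2 redo_depth=0
After op 3 (type): buf='qux' undo_depth=3 redo_depth=0
After op 4 (undo): buf='(empty)' undo_depth=2 redo_depth=1
After op 5 (type): buf='cat' undo_depth=3 redo_depth=0
After op 6 (type): buf='catbaz' undo_depth=4 redo_depth=0
After op 7 (type): buf='catbazone' undo_depth=5 redo_depth=0

Answer: yes no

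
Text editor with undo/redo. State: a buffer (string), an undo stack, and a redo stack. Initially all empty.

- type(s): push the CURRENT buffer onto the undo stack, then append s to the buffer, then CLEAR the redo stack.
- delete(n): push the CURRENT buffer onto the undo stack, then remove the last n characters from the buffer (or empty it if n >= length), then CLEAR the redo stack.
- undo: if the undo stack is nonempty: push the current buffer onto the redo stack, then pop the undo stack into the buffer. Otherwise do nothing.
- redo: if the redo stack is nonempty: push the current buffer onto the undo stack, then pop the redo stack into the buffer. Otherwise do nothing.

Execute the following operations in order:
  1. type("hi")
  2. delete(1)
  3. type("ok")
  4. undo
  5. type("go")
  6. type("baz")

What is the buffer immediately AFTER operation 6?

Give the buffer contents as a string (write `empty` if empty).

After op 1 (type): buf='hi' undo_depth=1 redo_depth=0
After op 2 (delete): buf='h' undo_depth=2 redo_depth=0
After op 3 (type): buf='hok' undo_depth=3 redo_depth=0
After op 4 (undo): buf='h' undo_depth=2 redo_depth=1
After op 5 (type): buf='hgo' undo_depth=3 redo_depth=0
After op 6 (type): buf='hgobaz' undo_depth=4 redo_depth=0

Answer: hgobaz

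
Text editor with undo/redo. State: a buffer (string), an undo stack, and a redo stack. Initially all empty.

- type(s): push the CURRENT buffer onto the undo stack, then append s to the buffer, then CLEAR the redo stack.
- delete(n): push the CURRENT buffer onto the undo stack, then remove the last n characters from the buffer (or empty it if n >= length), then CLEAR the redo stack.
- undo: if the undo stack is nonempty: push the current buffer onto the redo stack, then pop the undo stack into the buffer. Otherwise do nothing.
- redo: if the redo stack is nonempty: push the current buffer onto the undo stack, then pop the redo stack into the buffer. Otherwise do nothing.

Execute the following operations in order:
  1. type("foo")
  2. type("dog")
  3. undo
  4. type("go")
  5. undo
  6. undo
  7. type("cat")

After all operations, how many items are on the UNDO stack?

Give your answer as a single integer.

After op 1 (type): buf='foo' undo_depth=1 redo_depth=0
After op 2 (type): buf='foodog' undo_depth=2 redo_depth=0
After op 3 (undo): buf='foo' undo_depth=1 redo_depth=1
After op 4 (type): buf='foogo' undo_depth=2 redo_depth=0
After op 5 (undo): buf='foo' undo_depth=1 redo_depth=1
After op 6 (undo): buf='(empty)' undo_depth=0 redo_depth=2
After op 7 (type): buf='cat' undo_depth=1 redo_depth=0

Answer: 1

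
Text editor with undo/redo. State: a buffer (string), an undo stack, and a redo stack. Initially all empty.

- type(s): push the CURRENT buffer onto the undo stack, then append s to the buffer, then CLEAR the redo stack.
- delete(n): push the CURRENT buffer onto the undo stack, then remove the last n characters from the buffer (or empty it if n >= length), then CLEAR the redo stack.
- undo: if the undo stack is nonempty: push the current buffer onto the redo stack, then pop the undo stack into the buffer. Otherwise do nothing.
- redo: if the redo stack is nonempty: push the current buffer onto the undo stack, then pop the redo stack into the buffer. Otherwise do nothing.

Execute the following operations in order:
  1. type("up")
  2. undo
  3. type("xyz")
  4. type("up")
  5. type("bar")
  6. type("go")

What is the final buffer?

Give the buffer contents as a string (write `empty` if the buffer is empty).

After op 1 (type): buf='up' undo_depth=1 redo_depth=0
After op 2 (undo): buf='(empty)' undo_depth=0 redo_depth=1
After op 3 (type): buf='xyz' undo_depth=1 redo_depth=0
After op 4 (type): buf='xyzup' undo_depth=2 redo_depth=0
After op 5 (type): buf='xyzupbar' undo_depth=3 redo_depth=0
After op 6 (type): buf='xyzupbargo' undo_depth=4 redo_depth=0

Answer: xyzupbargo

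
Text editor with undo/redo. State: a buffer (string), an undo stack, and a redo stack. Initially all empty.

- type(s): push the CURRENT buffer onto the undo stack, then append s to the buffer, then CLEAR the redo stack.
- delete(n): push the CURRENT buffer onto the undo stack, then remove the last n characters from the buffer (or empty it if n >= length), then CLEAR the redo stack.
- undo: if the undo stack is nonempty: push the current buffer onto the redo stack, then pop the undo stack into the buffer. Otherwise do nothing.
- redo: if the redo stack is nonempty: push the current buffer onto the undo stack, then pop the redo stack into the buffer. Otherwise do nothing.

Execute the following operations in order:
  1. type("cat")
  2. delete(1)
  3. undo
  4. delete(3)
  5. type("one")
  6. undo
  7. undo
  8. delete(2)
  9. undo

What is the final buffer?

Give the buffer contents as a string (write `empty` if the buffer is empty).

Answer: cat

Derivation:
After op 1 (type): buf='cat' undo_depth=1 redo_depth=0
After op 2 (delete): buf='ca' undo_depth=2 redo_depth=0
After op 3 (undo): buf='cat' undo_depth=1 redo_depth=1
After op 4 (delete): buf='(empty)' undo_depth=2 redo_depth=0
After op 5 (type): buf='one' undo_depth=3 redo_depth=0
After op 6 (undo): buf='(empty)' undo_depth=2 redo_depth=1
After op 7 (undo): buf='cat' undo_depth=1 redo_depth=2
After op 8 (delete): buf='c' undo_depth=2 redo_depth=0
After op 9 (undo): buf='cat' undo_depth=1 redo_depth=1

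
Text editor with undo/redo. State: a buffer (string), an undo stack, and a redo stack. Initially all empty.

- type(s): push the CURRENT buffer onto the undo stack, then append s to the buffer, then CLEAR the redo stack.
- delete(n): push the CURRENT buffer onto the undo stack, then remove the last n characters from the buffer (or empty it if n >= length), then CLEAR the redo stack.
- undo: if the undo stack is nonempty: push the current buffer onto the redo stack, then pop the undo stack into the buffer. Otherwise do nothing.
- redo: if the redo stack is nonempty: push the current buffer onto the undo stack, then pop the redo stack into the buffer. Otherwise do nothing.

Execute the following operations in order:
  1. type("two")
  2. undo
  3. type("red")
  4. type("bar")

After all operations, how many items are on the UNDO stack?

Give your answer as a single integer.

Answer: 2

Derivation:
After op 1 (type): buf='two' undo_depth=1 redo_depth=0
After op 2 (undo): buf='(empty)' undo_depth=0 redo_depth=1
After op 3 (type): buf='red' undo_depth=1 redo_depth=0
After op 4 (type): buf='redbar' undo_depth=2 redo_depth=0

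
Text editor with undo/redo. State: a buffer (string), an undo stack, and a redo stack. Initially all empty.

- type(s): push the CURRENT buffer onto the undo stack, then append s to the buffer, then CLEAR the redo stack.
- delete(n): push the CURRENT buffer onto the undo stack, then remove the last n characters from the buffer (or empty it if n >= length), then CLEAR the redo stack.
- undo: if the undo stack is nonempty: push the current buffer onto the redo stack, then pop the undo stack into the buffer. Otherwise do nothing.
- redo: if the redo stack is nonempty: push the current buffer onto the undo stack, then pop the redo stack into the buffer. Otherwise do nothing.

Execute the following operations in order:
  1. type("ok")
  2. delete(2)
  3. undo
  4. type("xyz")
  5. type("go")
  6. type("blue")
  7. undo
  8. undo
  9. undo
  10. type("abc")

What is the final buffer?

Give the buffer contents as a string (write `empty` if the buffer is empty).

After op 1 (type): buf='ok' undo_depth=1 redo_depth=0
After op 2 (delete): buf='(empty)' undo_depth=2 redo_depth=0
After op 3 (undo): buf='ok' undo_depth=1 redo_depth=1
After op 4 (type): buf='okxyz' undo_depth=2 redo_depth=0
After op 5 (type): buf='okxyzgo' undo_depth=3 redo_depth=0
After op 6 (type): buf='okxyzgoblue' undo_depth=4 redo_depth=0
After op 7 (undo): buf='okxyzgo' undo_depth=3 redo_depth=1
After op 8 (undo): buf='okxyz' undo_depth=2 redo_depth=2
After op 9 (undo): buf='ok' undo_depth=1 redo_depth=3
After op 10 (type): buf='okabc' undo_depth=2 redo_depth=0

Answer: okabc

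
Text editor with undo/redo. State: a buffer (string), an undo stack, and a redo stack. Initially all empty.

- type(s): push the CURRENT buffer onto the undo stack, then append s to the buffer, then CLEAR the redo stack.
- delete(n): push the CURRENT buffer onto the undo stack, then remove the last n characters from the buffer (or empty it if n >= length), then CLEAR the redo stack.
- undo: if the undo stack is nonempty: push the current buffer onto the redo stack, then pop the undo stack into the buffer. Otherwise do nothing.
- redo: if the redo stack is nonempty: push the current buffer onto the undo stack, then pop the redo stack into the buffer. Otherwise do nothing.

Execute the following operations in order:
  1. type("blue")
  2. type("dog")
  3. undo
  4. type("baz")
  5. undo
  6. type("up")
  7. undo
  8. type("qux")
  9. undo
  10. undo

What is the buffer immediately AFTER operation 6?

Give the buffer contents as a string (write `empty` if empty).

After op 1 (type): buf='blue' undo_depth=1 redo_depth=0
After op 2 (type): buf='bluedog' undo_depth=2 redo_depth=0
After op 3 (undo): buf='blue' undo_depth=1 redo_depth=1
After op 4 (type): buf='bluebaz' undo_depth=2 redo_depth=0
After op 5 (undo): buf='blue' undo_depth=1 redo_depth=1
After op 6 (type): buf='blueup' undo_depth=2 redo_depth=0

Answer: blueup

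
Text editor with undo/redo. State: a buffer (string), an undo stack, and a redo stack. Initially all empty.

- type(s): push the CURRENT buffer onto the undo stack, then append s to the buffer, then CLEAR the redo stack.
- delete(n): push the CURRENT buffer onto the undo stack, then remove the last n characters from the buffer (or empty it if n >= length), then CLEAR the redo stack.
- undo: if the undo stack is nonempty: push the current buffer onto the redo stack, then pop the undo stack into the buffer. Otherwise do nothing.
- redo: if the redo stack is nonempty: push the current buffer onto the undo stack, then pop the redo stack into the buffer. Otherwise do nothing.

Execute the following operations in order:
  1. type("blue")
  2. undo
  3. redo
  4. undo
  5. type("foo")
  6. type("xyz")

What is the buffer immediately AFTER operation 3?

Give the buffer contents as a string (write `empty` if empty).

After op 1 (type): buf='blue' undo_depth=1 redo_depth=0
After op 2 (undo): buf='(empty)' undo_depth=0 redo_depth=1
After op 3 (redo): buf='blue' undo_depth=1 redo_depth=0

Answer: blue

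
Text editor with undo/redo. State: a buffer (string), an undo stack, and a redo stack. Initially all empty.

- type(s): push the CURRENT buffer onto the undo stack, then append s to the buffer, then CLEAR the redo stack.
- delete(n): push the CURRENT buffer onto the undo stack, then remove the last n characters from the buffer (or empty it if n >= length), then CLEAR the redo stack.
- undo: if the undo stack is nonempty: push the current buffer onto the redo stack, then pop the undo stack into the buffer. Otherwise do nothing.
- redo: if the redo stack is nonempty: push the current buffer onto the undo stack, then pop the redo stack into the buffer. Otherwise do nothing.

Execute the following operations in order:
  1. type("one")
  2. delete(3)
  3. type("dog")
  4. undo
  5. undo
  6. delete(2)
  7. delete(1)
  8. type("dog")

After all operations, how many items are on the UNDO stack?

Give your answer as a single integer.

After op 1 (type): buf='one' undo_depth=1 redo_depth=0
After op 2 (delete): buf='(empty)' undo_depth=2 redo_depth=0
After op 3 (type): buf='dog' undo_depth=3 redo_depth=0
After op 4 (undo): buf='(empty)' undo_depth=2 redo_depth=1
After op 5 (undo): buf='one' undo_depth=1 redo_depth=2
After op 6 (delete): buf='o' undo_depth=2 redo_depth=0
After op 7 (delete): buf='(empty)' undo_depth=3 redo_depth=0
After op 8 (type): buf='dog' undo_depth=4 redo_depth=0

Answer: 4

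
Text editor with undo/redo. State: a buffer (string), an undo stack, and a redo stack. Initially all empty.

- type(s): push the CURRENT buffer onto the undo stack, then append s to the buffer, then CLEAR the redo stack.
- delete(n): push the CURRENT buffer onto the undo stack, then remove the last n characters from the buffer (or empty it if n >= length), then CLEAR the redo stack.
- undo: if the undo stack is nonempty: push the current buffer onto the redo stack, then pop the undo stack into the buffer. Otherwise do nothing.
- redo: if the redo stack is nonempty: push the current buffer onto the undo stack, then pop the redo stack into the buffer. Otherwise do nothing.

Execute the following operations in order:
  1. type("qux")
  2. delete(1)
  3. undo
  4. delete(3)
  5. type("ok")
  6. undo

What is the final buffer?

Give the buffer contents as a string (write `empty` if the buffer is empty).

Answer: empty

Derivation:
After op 1 (type): buf='qux' undo_depth=1 redo_depth=0
After op 2 (delete): buf='qu' undo_depth=2 redo_depth=0
After op 3 (undo): buf='qux' undo_depth=1 redo_depth=1
After op 4 (delete): buf='(empty)' undo_depth=2 redo_depth=0
After op 5 (type): buf='ok' undo_depth=3 redo_depth=0
After op 6 (undo): buf='(empty)' undo_depth=2 redo_depth=1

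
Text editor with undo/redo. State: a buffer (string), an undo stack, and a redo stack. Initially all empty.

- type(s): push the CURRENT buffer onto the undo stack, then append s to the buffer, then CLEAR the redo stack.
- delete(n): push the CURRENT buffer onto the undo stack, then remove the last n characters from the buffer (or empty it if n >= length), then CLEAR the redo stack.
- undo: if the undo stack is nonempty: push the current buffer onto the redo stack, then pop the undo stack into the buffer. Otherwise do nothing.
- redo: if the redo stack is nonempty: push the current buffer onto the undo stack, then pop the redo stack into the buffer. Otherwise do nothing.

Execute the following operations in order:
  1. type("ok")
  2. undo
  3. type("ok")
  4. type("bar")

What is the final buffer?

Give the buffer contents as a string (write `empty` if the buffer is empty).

After op 1 (type): buf='ok' undo_depth=1 redo_depth=0
After op 2 (undo): buf='(empty)' undo_depth=0 redo_depth=1
After op 3 (type): buf='ok' undo_depth=1 redo_depth=0
After op 4 (type): buf='okbar' undo_depth=2 redo_depth=0

Answer: okbar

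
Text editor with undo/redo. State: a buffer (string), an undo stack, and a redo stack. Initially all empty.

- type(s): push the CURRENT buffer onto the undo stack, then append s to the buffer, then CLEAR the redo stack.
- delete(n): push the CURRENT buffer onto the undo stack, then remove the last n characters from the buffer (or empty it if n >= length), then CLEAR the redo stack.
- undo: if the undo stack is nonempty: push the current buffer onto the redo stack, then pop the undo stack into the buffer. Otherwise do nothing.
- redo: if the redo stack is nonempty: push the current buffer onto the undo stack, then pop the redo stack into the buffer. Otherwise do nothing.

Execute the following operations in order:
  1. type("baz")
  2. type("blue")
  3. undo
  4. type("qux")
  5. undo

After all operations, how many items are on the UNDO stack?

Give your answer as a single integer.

Answer: 1

Derivation:
After op 1 (type): buf='baz' undo_depth=1 redo_depth=0
After op 2 (type): buf='bazblue' undo_depth=2 redo_depth=0
After op 3 (undo): buf='baz' undo_depth=1 redo_depth=1
After op 4 (type): buf='bazqux' undo_depth=2 redo_depth=0
After op 5 (undo): buf='baz' undo_depth=1 redo_depth=1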